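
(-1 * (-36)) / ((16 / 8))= 18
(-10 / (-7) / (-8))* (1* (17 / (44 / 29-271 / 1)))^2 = -243049 / 342015660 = -0.00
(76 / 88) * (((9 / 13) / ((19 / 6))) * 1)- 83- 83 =-23711 / 143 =-165.81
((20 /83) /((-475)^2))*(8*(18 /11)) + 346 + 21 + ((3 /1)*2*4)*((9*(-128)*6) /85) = -1109846738933 /700385125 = -1584.62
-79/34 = -2.32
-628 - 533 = -1161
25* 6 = 150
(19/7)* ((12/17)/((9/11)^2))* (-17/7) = -6.95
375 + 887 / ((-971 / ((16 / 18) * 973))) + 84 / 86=-414.09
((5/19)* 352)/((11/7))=1120/19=58.95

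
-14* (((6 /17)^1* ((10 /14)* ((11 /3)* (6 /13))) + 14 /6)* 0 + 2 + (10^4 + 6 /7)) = -140040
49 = 49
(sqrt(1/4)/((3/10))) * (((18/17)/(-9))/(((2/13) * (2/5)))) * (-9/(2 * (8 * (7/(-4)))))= -975/952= -1.02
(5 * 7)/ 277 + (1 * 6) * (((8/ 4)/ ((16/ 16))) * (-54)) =-179461/ 277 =-647.87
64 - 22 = 42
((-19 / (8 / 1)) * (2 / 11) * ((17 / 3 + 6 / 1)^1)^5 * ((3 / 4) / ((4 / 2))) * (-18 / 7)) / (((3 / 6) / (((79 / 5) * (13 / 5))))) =5856339125 / 792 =7394367.58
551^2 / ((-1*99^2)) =-30.98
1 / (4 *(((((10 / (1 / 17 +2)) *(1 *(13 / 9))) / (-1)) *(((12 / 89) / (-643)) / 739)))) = 888105813 / 7072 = 125580.57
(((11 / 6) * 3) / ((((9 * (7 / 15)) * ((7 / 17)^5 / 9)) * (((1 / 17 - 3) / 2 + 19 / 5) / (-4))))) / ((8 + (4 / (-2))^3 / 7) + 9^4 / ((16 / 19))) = -9655027600 / 44036743401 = -0.22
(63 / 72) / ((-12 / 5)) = -35 / 96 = -0.36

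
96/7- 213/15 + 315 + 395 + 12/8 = 49771/70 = 711.01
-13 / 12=-1.08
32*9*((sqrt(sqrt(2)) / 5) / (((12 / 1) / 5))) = 24*2^(1 / 4) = 28.54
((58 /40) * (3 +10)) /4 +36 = 3257 /80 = 40.71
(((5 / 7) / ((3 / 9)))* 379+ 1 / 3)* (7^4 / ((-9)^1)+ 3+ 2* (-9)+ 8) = -6005824 / 27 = -222437.93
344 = 344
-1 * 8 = -8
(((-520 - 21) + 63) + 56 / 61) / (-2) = 14551 / 61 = 238.54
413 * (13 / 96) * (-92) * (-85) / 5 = 2099279 / 24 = 87469.96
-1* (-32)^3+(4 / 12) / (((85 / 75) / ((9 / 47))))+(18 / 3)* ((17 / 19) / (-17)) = 497447069 / 15181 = 32767.74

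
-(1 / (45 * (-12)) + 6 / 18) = -179 / 540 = -0.33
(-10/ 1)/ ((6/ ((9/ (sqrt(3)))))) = -5 * sqrt(3) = -8.66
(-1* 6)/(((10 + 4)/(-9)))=27/7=3.86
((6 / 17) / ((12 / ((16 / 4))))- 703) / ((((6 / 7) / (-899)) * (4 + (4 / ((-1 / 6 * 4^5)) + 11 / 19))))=30479063104 / 188343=161827.43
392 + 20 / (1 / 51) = 1412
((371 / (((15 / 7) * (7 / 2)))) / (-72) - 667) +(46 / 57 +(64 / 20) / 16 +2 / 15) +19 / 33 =-75161479 / 112860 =-665.97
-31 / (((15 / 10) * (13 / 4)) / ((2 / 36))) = -124 / 351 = -0.35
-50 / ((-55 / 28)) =280 / 11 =25.45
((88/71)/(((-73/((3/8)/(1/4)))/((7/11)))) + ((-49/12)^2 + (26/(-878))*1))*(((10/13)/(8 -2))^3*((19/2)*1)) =12939169615375/38871566064864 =0.33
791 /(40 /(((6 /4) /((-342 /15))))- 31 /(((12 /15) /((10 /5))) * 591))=-1.30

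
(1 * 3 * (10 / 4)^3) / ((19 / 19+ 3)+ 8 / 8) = 75 / 8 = 9.38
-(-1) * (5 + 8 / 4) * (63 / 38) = 441 / 38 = 11.61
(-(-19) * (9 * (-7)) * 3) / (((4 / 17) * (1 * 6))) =-2543.62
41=41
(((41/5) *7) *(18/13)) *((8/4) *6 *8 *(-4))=-1983744/65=-30519.14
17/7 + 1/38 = 653/266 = 2.45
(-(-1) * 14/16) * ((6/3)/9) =7/36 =0.19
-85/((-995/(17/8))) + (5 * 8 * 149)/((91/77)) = 104375277/20696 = 5043.26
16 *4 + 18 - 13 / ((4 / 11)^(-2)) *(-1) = 10130 / 121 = 83.72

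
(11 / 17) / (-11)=-1 / 17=-0.06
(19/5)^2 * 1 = 361/25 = 14.44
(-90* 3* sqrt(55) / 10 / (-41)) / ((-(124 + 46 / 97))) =-2619* sqrt(55) / 495034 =-0.04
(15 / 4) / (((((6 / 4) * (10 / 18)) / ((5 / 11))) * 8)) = 45 / 176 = 0.26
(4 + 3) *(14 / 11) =98 / 11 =8.91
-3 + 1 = -2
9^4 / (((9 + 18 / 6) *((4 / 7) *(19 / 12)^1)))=45927 / 76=604.30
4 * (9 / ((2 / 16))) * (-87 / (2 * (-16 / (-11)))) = -8613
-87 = -87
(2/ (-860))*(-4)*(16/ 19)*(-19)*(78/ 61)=-2496/ 13115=-0.19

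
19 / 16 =1.19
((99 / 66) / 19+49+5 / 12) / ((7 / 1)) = 11285 / 1596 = 7.07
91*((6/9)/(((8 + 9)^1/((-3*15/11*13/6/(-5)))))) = 1183/187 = 6.33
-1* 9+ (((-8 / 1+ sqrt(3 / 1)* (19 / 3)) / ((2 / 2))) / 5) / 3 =-143 / 15+ 19* sqrt(3) / 45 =-8.80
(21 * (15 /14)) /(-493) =-45 /986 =-0.05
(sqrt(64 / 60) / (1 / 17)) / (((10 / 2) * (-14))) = -34 * sqrt(15) / 525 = -0.25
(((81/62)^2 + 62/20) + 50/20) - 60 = -1012763/19220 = -52.69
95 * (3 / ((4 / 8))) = 570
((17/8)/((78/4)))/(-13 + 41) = 17/4368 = 0.00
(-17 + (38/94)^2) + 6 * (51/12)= 8.66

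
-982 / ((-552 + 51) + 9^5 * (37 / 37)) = -0.02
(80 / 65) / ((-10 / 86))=-688 / 65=-10.58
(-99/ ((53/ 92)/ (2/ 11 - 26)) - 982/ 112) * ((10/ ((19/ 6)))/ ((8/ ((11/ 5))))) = 433702137/ 112784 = 3845.42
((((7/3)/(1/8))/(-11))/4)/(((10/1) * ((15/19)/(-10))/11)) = 266/45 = 5.91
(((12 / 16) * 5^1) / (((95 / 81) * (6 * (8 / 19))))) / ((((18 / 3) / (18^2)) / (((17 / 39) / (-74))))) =-12393 / 30784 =-0.40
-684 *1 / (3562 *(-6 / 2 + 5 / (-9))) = 1539 / 28496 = 0.05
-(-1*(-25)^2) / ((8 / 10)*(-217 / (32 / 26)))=-12500 / 2821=-4.43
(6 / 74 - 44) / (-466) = 1625 / 17242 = 0.09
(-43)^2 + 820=2669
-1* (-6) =6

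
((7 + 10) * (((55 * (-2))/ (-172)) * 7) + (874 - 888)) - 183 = -10397/ 86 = -120.90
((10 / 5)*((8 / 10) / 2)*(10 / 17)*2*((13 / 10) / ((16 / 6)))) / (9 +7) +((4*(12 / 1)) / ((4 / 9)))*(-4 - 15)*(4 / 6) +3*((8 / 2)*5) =-1778841 / 1360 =-1307.97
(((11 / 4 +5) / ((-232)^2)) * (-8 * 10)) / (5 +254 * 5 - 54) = -155 / 16429776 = -0.00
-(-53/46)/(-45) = -53/2070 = -0.03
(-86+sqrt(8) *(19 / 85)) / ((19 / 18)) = -1548 / 19+36 *sqrt(2) / 85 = -80.87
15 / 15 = 1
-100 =-100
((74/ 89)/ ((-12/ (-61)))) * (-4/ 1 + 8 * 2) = 4514/ 89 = 50.72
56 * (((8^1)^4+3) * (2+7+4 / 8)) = 2180668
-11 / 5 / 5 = -11 / 25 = -0.44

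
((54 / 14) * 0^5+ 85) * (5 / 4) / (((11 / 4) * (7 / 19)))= 8075 / 77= 104.87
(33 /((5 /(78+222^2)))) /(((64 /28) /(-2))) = -5701311 /20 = -285065.55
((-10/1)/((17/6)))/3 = -20/17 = -1.18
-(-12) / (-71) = -12 / 71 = -0.17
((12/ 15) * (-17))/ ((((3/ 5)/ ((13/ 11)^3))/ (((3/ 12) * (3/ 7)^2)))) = -112047/ 65219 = -1.72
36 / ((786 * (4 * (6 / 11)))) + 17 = 8919 / 524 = 17.02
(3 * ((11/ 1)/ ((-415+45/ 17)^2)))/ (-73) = -9537/ 3587227300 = -0.00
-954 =-954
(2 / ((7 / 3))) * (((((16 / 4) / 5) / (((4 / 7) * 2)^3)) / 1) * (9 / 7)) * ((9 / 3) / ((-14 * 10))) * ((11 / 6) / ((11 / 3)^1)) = -81 / 12800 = -0.01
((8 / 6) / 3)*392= 1568 / 9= 174.22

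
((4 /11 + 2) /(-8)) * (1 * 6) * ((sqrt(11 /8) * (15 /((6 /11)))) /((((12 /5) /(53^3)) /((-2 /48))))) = 48385025 * sqrt(22) /1536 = 147751.23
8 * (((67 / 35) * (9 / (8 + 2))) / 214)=1206 / 18725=0.06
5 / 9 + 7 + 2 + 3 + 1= 122 / 9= 13.56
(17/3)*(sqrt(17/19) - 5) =-85/3+ 17*sqrt(323)/57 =-22.97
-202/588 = -101/294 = -0.34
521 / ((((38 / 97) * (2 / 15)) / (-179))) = -135691845 / 76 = -1785419.01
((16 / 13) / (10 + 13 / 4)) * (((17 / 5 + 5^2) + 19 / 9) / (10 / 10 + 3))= 21968 / 31005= 0.71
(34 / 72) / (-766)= -17 / 27576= -0.00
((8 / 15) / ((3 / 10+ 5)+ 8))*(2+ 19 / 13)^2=10800 / 22477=0.48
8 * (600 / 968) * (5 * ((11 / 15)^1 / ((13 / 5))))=1000 / 143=6.99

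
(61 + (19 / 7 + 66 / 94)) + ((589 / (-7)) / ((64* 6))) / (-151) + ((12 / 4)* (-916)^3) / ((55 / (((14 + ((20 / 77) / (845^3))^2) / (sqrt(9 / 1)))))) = -2531640523027918721326344870850757653 / 12940480851769341530259600000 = -195637283.65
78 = 78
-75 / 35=-15 / 7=-2.14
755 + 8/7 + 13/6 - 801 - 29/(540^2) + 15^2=372129997/2041200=182.31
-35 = -35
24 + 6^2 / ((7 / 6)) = 384 / 7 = 54.86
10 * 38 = 380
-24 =-24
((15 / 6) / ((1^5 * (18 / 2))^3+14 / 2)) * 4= 5 / 368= 0.01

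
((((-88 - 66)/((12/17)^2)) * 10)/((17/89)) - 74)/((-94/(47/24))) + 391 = 1260817/1728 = 729.64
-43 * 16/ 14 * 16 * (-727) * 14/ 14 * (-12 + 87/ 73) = -3157110912/ 511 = -6178299.24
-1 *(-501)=501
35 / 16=2.19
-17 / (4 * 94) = -17 / 376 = -0.05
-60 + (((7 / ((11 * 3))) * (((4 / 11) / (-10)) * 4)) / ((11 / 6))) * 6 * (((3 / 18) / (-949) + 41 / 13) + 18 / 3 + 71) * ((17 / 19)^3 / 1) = -570050810684 / 8663733221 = -65.80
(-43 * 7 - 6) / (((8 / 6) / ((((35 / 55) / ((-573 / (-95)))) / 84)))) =-29165 / 100848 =-0.29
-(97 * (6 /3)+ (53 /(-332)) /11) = -708435 /3652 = -193.99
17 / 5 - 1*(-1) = 22 / 5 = 4.40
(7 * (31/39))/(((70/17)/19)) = 10013/390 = 25.67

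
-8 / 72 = -1 / 9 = -0.11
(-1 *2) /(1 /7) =-14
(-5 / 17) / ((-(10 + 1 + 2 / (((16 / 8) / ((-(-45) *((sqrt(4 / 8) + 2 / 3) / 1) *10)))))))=-1555 / 76993 + 1125 *sqrt(2) / 76993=0.00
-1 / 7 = -0.14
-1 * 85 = -85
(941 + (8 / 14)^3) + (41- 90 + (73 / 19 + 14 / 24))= 70118647 / 78204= 896.61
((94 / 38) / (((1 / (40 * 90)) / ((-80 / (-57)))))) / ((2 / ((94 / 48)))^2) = 12977875 / 1083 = 11983.26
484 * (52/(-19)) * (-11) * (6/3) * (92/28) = 12735008/133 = 95751.94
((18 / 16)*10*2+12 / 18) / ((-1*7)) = -139 / 42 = -3.31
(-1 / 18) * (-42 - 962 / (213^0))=502 / 9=55.78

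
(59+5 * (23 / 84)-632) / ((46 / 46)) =-48017 / 84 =-571.63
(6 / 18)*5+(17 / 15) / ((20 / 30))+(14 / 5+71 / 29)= 1499 / 174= 8.61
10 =10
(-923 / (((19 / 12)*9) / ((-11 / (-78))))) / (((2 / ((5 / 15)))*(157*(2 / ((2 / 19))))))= -781 / 1530279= -0.00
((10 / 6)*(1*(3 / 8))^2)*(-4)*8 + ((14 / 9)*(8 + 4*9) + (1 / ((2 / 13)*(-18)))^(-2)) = 208721 / 3042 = 68.61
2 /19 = 0.11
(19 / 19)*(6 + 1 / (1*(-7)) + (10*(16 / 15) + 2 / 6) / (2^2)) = 241 / 28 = 8.61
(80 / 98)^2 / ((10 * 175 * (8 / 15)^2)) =45 / 33614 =0.00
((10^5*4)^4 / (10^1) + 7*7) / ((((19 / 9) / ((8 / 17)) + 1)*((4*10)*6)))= 7680000000000000000147 / 3950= 1944303797468354430.42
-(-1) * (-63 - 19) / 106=-41 / 53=-0.77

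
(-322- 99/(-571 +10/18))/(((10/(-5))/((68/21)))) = 521.05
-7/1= -7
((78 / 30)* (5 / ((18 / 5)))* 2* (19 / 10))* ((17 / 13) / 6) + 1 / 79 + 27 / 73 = 2100989 / 622836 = 3.37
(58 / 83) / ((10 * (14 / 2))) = 29 / 2905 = 0.01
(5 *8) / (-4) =-10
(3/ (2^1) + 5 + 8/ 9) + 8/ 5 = 809/ 90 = 8.99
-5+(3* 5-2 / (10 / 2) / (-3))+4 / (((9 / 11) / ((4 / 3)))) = 2248 / 135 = 16.65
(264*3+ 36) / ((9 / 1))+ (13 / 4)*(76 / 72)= 6871 / 72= 95.43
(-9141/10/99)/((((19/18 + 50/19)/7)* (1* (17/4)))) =-442092/107185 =-4.12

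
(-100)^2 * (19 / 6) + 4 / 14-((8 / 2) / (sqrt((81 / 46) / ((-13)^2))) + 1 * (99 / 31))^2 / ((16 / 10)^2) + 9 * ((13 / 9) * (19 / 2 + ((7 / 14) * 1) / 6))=1087601640953 / 34872768-3575 * sqrt(46) / 248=31089.94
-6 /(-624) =1 /104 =0.01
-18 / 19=-0.95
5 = 5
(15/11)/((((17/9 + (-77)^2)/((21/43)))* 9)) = 315/25247794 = 0.00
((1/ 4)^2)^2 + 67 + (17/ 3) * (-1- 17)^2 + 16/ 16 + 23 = 493313/ 256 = 1927.00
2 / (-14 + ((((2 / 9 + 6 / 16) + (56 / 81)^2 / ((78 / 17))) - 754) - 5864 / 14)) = -28658448 / 16996691389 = -0.00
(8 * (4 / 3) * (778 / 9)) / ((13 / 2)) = 49792 / 351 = 141.86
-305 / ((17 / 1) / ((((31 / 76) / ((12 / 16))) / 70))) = -1891 / 13566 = -0.14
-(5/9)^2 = -25/81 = -0.31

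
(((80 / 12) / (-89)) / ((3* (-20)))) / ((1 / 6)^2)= 4 / 89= 0.04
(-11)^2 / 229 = 121 / 229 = 0.53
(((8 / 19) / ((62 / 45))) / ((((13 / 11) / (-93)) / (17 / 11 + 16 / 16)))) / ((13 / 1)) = -15120 / 3211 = -4.71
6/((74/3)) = 9/37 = 0.24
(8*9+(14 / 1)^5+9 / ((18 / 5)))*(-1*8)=-4303188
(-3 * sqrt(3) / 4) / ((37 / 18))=-27 * sqrt(3) / 74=-0.63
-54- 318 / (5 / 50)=-3234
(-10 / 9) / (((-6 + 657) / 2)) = -0.00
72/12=6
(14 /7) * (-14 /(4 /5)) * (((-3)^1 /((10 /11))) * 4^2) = 1848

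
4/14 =2/7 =0.29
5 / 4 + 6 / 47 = 259 / 188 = 1.38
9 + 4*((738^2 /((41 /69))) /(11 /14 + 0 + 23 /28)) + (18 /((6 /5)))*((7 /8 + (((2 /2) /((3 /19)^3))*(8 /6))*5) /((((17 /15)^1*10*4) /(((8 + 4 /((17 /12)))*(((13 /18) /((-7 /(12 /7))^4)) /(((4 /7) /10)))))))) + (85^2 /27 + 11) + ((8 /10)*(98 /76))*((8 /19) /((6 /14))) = 26467688121497967791 /11599121382345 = 2281870.09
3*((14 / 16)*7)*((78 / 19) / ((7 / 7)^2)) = 5733 / 76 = 75.43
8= 8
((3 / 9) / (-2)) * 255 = -42.50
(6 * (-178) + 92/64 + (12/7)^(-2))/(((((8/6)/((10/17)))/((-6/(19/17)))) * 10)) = 4798/19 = 252.53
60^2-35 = 3565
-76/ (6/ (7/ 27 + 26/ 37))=-36518/ 2997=-12.18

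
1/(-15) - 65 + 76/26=-12118/195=-62.14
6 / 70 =3 / 35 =0.09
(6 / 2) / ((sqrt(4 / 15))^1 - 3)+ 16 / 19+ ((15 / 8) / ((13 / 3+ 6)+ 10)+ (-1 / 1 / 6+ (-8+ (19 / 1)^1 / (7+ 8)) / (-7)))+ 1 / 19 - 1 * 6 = -669354983 / 127536360 - 6 * sqrt(15) / 131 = -5.43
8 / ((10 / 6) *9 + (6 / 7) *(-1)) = 56 / 99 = 0.57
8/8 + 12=13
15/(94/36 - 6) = -270/61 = -4.43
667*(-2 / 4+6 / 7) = 3335 / 14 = 238.21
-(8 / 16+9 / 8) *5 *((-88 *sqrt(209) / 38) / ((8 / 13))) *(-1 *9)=-83655 *sqrt(209) / 304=-3978.24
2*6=12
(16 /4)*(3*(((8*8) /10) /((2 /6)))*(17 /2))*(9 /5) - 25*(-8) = 93128 /25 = 3725.12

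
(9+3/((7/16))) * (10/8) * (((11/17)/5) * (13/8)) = 15873/3808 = 4.17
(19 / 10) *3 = 5.70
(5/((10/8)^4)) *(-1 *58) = -14848/125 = -118.78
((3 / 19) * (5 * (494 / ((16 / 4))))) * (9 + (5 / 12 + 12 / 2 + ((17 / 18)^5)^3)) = 6946753616109924496945 / 4497760410984972288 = 1544.49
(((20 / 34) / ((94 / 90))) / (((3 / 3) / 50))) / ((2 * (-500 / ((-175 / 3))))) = 2625 / 1598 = 1.64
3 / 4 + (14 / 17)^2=1651 / 1156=1.43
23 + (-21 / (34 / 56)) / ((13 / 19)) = -6089 / 221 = -27.55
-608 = -608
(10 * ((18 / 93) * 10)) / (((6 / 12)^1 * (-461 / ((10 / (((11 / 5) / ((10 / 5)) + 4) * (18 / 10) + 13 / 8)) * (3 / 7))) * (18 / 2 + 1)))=-720000 / 216179957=-0.00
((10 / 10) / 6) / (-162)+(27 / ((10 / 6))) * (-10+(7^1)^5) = 1322461399 / 4860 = 272111.40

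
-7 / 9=-0.78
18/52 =0.35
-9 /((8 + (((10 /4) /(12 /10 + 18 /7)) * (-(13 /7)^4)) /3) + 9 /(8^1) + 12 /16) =-1222452 /984289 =-1.24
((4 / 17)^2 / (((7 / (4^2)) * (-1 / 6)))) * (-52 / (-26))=-3072 / 2023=-1.52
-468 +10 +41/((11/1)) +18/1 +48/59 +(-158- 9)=-390996/649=-602.46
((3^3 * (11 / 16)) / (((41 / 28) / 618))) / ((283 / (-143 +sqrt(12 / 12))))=-45611181 / 11603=-3930.98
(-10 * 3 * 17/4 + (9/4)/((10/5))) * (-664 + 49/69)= 15423479/184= 83823.26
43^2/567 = 1849/567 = 3.26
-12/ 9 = -4/ 3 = -1.33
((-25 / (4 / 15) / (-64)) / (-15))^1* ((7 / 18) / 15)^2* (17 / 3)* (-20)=4165 / 559872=0.01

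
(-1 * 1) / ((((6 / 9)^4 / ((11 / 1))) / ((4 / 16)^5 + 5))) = -4562811 / 16384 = -278.49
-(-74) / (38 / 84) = 3108 / 19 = 163.58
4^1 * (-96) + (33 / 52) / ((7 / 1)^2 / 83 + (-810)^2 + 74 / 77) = -27909573149539 / 72681180260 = -384.00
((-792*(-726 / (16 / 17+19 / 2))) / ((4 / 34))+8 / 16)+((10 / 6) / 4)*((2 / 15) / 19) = 28415560178 / 60705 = 468092.58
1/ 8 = 0.12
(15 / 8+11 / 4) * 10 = 185 / 4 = 46.25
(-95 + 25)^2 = 4900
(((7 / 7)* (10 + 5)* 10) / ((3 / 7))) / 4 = 175 / 2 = 87.50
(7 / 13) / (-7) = -1 / 13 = -0.08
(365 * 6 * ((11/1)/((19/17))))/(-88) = -18615/76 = -244.93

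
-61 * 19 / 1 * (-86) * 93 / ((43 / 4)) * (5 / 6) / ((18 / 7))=2515030 / 9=279447.78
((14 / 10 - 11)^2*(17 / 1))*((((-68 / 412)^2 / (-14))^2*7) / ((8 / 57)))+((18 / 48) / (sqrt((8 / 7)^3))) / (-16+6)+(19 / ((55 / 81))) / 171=99551551923 / 216660445925 - 21*sqrt(14) / 2560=0.43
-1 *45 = -45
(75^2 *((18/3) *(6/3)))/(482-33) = 67500/449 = 150.33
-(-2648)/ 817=2648/ 817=3.24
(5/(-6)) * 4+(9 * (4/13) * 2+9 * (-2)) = -616/39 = -15.79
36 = 36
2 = 2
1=1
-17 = -17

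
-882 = -882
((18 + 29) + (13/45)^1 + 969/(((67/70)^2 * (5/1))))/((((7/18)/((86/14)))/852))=547294652832/157115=3483401.67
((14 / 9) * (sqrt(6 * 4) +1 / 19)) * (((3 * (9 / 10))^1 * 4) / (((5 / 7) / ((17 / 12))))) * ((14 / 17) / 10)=343 / 2375 +686 * sqrt(6) / 125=13.59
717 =717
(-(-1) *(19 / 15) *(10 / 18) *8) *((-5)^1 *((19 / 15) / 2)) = -1444 / 81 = -17.83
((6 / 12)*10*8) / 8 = 5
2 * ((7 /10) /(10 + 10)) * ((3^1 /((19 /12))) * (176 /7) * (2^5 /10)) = 25344 /2375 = 10.67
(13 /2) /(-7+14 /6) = -39 /28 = -1.39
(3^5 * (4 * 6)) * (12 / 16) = 4374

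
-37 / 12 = -3.08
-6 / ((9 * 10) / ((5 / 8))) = -1 / 24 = -0.04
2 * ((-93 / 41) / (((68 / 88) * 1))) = -4092 / 697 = -5.87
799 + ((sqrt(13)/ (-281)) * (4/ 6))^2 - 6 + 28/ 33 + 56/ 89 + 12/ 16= 2213040545437/ 2782901484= 795.23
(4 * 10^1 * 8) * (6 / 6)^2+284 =604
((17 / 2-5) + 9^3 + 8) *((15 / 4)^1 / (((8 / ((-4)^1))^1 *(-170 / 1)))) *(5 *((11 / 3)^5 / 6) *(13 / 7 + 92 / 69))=79903037885 / 5552064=14391.59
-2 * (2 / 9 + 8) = -148 / 9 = -16.44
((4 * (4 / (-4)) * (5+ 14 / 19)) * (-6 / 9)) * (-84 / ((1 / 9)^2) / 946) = -988848 / 8987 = -110.03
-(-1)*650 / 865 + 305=305.75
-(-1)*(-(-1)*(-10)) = -10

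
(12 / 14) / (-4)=-3 / 14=-0.21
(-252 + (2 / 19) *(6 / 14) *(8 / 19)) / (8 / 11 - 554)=3502158 / 7689661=0.46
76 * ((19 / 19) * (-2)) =-152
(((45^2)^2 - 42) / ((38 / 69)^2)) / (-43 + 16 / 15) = -292843134945 / 908276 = -322416.46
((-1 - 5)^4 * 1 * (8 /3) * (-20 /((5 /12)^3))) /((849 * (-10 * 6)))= 663552 /35375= 18.76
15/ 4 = 3.75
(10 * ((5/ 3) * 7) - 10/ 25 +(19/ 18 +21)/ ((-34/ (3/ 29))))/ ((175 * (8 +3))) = 3437183/ 56941500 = 0.06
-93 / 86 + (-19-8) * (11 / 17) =-27123 / 1462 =-18.55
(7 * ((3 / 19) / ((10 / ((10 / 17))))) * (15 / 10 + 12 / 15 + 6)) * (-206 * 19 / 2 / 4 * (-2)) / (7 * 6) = 8549 / 680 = 12.57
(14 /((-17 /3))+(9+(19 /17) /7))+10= 1986 /119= 16.69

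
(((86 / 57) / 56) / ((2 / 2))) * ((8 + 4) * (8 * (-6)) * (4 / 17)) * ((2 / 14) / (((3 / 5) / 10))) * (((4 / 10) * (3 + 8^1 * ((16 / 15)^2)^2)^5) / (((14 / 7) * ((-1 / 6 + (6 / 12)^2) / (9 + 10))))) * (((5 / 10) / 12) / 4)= -97240111802962008251904628365584 / 55398777123126983642578125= -1755275.42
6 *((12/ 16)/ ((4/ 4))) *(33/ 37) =297/ 74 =4.01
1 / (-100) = -1 / 100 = -0.01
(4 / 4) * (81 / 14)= 5.79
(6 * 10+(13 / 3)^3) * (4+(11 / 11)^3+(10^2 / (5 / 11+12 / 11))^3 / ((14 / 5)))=4233907950745 / 309519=13678992.08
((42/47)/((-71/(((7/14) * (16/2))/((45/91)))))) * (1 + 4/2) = -5096/16685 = -0.31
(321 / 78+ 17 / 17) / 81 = 133 / 2106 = 0.06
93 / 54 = 31 / 18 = 1.72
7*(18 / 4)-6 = 25.50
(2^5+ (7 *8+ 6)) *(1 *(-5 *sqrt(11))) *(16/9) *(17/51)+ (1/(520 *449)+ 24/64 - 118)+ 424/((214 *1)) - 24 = -1063.39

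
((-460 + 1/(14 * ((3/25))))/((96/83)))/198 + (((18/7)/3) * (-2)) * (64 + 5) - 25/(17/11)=-1852107293/13571712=-136.47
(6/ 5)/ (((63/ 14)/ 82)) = 328/ 15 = 21.87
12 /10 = 1.20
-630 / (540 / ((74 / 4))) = -259 / 12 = -21.58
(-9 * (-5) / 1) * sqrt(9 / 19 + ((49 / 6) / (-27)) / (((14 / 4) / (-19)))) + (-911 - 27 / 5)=-850.95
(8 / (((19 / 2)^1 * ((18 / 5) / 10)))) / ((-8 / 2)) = -100 / 171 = -0.58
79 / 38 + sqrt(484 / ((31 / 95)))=79 / 38 + 22 * sqrt(2945) / 31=40.59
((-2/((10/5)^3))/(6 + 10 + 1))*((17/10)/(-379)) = 1/15160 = 0.00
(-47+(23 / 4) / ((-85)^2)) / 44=-1358277 / 1271600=-1.07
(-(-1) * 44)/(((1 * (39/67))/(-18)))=-17688/13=-1360.62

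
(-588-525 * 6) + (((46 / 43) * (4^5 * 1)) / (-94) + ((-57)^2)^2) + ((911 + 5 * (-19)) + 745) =21329254752 / 2021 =10553812.35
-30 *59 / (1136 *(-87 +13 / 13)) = 885 / 48848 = 0.02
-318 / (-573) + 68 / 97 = 23270 / 18527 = 1.26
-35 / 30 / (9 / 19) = -133 / 54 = -2.46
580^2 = 336400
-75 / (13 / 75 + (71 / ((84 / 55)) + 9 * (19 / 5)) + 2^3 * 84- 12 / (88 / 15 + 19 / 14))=-79642500 / 797699551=-0.10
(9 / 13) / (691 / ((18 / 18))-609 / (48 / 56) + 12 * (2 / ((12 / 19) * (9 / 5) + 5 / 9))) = -8682 / 66703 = -0.13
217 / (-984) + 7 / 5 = 5803 / 4920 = 1.18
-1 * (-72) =72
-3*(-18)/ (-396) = -3/ 22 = -0.14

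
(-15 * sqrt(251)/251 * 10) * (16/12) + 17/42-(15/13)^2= -200 * sqrt(251)/251-6577/7098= -13.55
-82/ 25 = -3.28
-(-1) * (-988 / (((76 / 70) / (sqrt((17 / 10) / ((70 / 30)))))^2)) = -23205 / 38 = -610.66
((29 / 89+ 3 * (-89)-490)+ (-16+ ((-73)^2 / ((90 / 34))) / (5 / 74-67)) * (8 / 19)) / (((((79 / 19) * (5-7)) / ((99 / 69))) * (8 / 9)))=201094885244 / 1334940815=150.64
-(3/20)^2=-9/400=-0.02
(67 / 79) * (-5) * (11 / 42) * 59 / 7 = -217415 / 23226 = -9.36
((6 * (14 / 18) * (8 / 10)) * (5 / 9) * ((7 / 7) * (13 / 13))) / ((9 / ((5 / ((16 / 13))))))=455 / 486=0.94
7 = 7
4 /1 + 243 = 247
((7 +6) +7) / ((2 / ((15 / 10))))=15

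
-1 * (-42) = 42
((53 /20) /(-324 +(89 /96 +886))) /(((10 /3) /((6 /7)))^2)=103032 /331001125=0.00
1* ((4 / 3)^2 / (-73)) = -16 / 657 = -0.02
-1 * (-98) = 98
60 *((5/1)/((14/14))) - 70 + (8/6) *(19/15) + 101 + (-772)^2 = 26834251/45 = 596316.69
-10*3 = -30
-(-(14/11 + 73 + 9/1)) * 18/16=93.68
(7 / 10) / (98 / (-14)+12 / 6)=-7 / 50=-0.14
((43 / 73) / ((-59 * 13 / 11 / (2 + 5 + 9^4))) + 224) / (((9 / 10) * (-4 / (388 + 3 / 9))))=-27480369500 / 1511757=-18177.77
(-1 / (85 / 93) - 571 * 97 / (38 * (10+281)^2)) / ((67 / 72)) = -1.19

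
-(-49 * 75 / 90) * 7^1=1715 / 6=285.83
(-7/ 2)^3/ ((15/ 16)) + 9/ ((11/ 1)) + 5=-6586/ 165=-39.92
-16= -16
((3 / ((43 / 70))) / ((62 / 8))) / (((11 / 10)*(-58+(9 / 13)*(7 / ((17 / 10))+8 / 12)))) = -928200 / 88608509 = -0.01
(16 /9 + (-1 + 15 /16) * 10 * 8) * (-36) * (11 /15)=1276 /15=85.07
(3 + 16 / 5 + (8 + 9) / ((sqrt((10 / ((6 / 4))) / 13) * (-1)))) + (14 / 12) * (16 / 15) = 67 / 9 - 17 * sqrt(195) / 10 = -16.29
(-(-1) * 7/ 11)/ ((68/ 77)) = 49/ 68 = 0.72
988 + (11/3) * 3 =999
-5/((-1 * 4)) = 5/4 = 1.25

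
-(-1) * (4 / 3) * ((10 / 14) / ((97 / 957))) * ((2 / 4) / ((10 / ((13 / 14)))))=4147 / 9506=0.44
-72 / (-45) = 8 / 5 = 1.60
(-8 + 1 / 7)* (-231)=1815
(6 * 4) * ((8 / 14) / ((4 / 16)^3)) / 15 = 2048 / 35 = 58.51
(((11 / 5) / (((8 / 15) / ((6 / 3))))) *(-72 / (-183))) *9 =1782 / 61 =29.21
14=14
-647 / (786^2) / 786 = -647 / 485587656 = -0.00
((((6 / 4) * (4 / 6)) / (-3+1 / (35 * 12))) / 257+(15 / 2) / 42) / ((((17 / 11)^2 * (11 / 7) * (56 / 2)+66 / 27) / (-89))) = -0.15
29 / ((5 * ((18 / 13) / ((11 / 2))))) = 4147 / 180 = 23.04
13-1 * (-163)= 176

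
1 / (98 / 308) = 22 / 7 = 3.14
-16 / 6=-8 / 3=-2.67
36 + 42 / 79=2886 / 79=36.53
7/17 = 0.41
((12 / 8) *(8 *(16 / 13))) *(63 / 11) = 12096 / 143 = 84.59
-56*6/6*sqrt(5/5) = -56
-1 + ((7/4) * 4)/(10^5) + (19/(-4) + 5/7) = -3524951/700000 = -5.04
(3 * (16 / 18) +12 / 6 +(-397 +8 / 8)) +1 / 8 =-9389 / 24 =-391.21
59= 59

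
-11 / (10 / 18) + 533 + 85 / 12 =31217 / 60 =520.28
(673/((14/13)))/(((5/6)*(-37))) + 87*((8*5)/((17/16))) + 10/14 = 71675126/22015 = 3255.74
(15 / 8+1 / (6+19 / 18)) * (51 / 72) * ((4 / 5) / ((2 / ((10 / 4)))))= 11611 / 8128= 1.43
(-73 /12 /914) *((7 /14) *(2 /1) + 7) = -73 /1371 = -0.05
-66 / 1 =-66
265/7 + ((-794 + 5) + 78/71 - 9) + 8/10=-1884237/2485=-758.24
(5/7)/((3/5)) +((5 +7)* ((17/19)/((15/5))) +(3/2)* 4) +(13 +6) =11878/399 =29.77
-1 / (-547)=1 / 547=0.00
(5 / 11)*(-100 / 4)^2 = 3125 / 11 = 284.09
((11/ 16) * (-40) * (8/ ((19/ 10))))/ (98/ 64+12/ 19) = -14080/ 263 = -53.54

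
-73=-73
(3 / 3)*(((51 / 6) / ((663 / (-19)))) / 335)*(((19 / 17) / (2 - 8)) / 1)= 361 / 2665260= 0.00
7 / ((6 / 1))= 7 / 6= 1.17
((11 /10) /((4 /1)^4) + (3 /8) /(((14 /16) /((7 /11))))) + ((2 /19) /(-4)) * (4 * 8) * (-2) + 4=5.96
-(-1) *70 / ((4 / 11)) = 385 / 2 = 192.50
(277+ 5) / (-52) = -141 / 26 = -5.42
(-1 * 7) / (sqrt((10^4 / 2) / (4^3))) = -14 * sqrt(2) / 25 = -0.79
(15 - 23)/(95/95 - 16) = 8/15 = 0.53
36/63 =4/7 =0.57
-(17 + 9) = -26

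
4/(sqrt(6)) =1.63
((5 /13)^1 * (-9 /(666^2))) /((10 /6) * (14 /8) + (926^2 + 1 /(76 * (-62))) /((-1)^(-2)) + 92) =-1178 /129447787312545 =-0.00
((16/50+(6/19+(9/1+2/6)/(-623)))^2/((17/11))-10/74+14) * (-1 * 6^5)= -123376295259921888/1124133468125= -109752.35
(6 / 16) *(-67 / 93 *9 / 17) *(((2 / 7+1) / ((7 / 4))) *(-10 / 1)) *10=271350 / 25823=10.51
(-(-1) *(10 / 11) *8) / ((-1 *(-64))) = 5 / 44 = 0.11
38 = 38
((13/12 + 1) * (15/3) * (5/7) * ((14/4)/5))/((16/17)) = 2125/384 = 5.53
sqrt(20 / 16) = sqrt(5) / 2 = 1.12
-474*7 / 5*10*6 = -39816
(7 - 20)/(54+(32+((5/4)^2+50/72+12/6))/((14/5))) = -26208/134969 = -0.19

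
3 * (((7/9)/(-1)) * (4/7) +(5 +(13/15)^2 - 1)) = 323/25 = 12.92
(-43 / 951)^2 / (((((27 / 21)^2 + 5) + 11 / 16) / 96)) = 0.03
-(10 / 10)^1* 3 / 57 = -1 / 19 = -0.05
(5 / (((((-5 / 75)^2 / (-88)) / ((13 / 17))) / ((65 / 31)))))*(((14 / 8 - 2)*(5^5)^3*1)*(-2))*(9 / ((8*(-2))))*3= 8616199493408203125 / 2108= 4087381163855883.84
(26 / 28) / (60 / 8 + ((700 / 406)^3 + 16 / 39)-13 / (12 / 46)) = -4121741 / 163338070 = -0.03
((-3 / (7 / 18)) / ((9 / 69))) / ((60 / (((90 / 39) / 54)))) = -23 / 546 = -0.04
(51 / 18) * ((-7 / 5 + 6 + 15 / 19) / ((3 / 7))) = 30464 / 855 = 35.63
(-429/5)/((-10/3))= 1287/50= 25.74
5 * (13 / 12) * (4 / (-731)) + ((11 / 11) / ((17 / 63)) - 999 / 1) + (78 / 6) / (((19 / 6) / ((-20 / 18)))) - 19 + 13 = -1005.89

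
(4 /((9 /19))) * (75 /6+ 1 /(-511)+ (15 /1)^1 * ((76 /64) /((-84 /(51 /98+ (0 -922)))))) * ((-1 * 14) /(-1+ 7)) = -4220034919 /1030176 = -4096.42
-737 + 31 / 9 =-6602 / 9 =-733.56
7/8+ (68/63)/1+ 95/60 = 3.54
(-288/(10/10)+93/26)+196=-2299/26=-88.42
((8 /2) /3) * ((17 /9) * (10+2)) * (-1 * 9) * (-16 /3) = 4352 /3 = 1450.67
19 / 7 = 2.71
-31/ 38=-0.82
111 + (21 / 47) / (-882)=219113 / 1974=111.00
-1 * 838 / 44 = -419 / 22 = -19.05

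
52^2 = 2704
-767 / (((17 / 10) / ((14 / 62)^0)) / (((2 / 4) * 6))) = -23010 / 17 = -1353.53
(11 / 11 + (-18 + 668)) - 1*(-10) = 661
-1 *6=-6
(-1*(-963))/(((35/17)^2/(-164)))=-37259.06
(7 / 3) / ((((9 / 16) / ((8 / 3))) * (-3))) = -896 / 243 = -3.69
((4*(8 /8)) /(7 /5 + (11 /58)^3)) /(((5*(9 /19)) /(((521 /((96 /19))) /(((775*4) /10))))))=4587107509 /11487314430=0.40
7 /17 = 0.41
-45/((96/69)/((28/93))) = -2415/248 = -9.74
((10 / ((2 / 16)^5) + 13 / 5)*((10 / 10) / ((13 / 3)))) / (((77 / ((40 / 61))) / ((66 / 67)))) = 33704496 / 53131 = 634.37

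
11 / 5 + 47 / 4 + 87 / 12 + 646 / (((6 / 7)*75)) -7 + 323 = 78131 / 225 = 347.25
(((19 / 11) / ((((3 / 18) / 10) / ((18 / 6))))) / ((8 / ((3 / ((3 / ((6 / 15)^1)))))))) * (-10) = -1710 / 11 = -155.45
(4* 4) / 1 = 16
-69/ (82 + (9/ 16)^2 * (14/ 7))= -8832/ 10577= -0.84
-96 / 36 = -8 / 3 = -2.67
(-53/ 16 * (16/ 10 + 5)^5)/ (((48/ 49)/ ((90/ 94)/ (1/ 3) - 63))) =47869903957491/ 18800000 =2546271.49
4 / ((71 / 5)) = 20 / 71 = 0.28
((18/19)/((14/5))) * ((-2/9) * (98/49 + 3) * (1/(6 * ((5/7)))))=-0.09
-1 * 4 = -4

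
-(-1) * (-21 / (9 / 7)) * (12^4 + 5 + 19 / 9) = -9147712 / 27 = -338804.15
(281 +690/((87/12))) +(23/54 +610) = 1545013/1566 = 986.60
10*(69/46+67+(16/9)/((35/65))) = 45235/63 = 718.02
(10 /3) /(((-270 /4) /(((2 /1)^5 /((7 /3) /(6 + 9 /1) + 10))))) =-640 /4113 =-0.16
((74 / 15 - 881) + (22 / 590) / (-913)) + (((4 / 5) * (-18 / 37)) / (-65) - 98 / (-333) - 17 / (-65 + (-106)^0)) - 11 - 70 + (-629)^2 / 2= 6677347463453009 / 33918580800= 196864.00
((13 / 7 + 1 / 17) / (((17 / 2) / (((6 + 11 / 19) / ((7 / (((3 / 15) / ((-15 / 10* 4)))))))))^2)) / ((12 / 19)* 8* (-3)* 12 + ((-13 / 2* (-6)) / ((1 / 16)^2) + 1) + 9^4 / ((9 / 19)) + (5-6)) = 2500 / 2271976863093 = 0.00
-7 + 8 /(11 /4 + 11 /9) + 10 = 717 /143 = 5.01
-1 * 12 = -12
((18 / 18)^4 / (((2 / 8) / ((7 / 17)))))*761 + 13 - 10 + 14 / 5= 1259.21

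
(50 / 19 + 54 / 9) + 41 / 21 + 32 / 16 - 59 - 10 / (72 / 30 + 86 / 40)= -48.61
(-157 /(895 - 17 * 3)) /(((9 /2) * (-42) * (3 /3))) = 157 /159516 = 0.00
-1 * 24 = -24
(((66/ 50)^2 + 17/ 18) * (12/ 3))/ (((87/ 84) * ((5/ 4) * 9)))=6770848/ 7340625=0.92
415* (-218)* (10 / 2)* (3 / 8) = -678525 / 4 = -169631.25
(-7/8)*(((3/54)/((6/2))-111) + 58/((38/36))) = 49.03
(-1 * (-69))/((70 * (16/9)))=621/1120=0.55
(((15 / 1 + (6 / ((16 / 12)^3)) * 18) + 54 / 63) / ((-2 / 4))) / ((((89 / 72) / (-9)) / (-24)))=-13372776 / 623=-21465.13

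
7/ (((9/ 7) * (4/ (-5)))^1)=-245/ 36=-6.81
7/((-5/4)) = -28/5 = -5.60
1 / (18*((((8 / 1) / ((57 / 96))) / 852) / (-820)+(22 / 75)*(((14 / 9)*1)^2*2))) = 37333575 / 953956672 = 0.04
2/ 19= 0.11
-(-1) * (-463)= -463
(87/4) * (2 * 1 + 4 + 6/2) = 783/4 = 195.75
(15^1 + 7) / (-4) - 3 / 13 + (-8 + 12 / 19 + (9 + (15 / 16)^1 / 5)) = -3.91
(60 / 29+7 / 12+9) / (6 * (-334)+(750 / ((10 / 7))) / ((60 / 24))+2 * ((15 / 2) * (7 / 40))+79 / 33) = -89210 / 13696439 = -0.01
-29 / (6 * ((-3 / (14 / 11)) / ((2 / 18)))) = 203 / 891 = 0.23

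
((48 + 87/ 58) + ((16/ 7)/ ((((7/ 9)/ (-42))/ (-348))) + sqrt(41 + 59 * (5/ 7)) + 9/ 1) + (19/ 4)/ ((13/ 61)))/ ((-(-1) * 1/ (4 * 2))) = 8 * sqrt(4074)/ 7 + 31328702/ 91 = 344344.40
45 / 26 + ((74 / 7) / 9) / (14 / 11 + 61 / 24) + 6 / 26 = 1247809 / 549822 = 2.27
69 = 69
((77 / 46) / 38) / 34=77 / 59432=0.00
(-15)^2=225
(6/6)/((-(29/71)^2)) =-5041/841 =-5.99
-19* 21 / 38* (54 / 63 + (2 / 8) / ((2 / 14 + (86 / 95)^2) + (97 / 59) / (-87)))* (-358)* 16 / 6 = 1720650665271 / 152971513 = 11248.18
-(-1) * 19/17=19/17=1.12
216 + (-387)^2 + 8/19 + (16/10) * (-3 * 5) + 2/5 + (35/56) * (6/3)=56985967/380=149963.07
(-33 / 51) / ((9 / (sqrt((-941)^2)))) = -10351 / 153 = -67.65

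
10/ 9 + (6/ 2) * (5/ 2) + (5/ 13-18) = -2107/ 234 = -9.00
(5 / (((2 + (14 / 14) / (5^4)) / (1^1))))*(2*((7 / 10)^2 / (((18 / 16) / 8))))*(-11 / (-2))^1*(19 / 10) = 2048200 / 11259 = 181.92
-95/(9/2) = -21.11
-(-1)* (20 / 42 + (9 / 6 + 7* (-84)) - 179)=-32131 / 42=-765.02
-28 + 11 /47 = -1305 /47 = -27.77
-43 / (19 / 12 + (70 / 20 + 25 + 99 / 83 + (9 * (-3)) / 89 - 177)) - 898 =-897.71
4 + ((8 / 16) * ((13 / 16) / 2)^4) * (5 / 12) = 4.01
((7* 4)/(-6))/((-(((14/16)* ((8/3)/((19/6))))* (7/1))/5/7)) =95/3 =31.67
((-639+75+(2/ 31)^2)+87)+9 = -449744/ 961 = -468.00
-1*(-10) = 10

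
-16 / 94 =-8 / 47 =-0.17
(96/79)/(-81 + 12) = -32/1817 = -0.02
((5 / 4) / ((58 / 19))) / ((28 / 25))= 2375 / 6496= 0.37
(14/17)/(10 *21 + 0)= 1/255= 0.00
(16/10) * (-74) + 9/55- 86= -11233/55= -204.24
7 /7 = 1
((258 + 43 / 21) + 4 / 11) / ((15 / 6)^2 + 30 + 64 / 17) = 4090540 / 628551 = 6.51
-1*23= -23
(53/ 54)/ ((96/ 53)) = 2809/ 5184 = 0.54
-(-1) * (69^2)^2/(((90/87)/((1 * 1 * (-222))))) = -24321820833/5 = -4864364166.60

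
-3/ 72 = -0.04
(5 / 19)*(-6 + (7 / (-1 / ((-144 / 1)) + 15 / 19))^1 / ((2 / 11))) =461310 / 41401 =11.14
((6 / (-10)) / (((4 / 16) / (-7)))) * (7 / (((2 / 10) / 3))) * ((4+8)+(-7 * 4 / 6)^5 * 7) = -737322992 / 27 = -27308258.96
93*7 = 651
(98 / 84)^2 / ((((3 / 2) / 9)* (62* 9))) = 49 / 3348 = 0.01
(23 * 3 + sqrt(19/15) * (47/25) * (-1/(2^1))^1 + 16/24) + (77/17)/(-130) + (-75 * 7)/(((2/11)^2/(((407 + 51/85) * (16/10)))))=-68667217421/6630- 47 * sqrt(285)/750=-10357047.43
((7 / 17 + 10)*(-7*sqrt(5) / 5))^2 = 1535121 / 1445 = 1062.37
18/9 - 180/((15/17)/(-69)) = 14078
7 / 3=2.33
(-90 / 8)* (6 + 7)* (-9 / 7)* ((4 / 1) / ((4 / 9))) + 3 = 47469 / 28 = 1695.32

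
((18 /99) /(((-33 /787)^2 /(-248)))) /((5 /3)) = -307207024 /19965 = -15387.28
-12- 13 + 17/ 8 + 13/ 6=-20.71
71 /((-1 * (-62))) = 71 /62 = 1.15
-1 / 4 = -0.25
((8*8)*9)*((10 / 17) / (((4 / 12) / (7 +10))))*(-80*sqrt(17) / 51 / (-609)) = 153600*sqrt(17) / 3451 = 183.51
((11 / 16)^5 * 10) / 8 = 805255 / 4194304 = 0.19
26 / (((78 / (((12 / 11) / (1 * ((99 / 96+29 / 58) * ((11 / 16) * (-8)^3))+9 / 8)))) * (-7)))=32 / 331331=0.00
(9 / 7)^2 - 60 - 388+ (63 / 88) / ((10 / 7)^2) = -192313537 / 431200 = -446.00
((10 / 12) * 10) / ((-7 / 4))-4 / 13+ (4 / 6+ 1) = -929 / 273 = -3.40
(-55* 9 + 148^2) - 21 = 21388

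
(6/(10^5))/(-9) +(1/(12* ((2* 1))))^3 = 2837/43200000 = 0.00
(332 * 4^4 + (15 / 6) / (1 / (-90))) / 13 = 6520.54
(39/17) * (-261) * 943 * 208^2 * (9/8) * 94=-2583300521935.06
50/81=0.62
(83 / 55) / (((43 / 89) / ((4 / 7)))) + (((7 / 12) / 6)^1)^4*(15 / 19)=5029300490999 / 2817679011840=1.78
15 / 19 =0.79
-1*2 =-2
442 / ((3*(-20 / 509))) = -112489 / 30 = -3749.63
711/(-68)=-711/68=-10.46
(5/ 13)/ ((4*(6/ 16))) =10/ 39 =0.26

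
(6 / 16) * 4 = 3 / 2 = 1.50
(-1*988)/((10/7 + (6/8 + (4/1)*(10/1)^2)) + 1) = -27664/11289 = -2.45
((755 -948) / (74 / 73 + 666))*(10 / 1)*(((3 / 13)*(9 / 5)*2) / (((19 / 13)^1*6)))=-126801 / 462574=-0.27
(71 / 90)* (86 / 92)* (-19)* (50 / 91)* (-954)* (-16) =-245949680 / 2093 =-117510.60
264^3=18399744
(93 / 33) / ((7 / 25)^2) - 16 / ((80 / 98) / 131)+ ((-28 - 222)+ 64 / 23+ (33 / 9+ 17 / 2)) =-1028965081 / 371910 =-2766.70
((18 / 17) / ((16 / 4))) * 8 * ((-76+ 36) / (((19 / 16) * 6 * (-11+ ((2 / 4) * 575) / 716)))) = 1832960 / 1634057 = 1.12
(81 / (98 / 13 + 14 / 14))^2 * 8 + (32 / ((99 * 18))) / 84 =18441716764 / 25615359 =719.95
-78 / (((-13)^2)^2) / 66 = -1 / 24167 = -0.00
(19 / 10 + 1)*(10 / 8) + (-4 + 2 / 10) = -7 / 40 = -0.18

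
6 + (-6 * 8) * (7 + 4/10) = -1746/5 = -349.20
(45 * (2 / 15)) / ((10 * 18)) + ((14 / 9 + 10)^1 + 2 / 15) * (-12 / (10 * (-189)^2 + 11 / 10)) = 1176677 / 35721110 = 0.03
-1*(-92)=92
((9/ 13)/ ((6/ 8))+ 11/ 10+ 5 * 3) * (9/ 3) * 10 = 6639/ 13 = 510.69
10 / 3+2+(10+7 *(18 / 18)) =67 / 3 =22.33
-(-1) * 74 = 74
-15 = -15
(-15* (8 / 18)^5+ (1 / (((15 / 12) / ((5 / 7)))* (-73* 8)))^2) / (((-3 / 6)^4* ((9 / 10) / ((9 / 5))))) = -42781907176 / 5139644643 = -8.32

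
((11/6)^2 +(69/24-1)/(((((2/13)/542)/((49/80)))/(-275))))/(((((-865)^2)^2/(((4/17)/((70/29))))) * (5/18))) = -37170796487/53296829939500000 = -0.00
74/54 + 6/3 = 91/27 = 3.37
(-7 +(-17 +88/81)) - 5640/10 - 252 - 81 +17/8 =-917.79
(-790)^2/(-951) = -624100/951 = -656.26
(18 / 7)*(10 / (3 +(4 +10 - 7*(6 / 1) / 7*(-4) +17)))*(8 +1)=810 / 203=3.99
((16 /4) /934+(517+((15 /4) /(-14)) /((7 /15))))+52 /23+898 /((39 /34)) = 213727582805 /164208408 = 1301.56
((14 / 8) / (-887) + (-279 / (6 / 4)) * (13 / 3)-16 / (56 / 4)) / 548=-20046249 / 13610128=-1.47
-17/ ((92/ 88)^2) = -8228/ 529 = -15.55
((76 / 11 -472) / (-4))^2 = 1635841 / 121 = 13519.35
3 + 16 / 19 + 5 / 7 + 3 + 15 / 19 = 1110 / 133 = 8.35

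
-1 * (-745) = 745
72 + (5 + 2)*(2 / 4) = 151 / 2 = 75.50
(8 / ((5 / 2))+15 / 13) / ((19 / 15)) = 3.44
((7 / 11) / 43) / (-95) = -0.00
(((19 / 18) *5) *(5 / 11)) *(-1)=-475 / 198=-2.40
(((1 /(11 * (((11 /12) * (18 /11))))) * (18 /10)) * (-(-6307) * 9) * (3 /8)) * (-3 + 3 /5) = -1532601 /275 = -5573.09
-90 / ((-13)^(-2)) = -15210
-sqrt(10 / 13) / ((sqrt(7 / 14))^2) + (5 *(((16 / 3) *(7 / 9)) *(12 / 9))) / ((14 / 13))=2080 / 81 - 2 *sqrt(130) / 13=23.92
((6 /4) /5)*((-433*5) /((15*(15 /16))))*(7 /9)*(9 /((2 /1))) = -12124 /75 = -161.65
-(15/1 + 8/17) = -263/17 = -15.47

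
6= 6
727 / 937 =0.78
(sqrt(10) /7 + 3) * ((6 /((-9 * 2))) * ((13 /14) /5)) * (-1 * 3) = 13 * sqrt(10) /490 + 39 /70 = 0.64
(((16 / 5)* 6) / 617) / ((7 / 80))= 1536 / 4319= 0.36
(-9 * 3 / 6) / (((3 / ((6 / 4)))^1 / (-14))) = 31.50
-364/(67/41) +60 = -10904/67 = -162.75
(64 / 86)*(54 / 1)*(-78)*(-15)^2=-30326400 / 43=-705265.12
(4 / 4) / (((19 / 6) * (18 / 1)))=1 / 57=0.02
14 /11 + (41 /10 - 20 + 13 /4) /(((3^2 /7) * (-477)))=1221521 /944460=1.29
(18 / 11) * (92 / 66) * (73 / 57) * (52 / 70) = 174616 / 80465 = 2.17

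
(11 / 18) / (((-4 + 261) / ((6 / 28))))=11 / 21588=0.00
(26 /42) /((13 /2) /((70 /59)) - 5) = 260 /201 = 1.29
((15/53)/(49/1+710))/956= 5/12819004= 0.00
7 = 7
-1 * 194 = -194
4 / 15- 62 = -926 / 15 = -61.73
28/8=7/2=3.50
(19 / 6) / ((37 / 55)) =1045 / 222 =4.71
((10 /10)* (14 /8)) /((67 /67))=7 /4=1.75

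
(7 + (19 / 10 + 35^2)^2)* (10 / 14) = 150529061 / 140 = 1075207.58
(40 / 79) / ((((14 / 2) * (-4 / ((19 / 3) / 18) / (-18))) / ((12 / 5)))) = 152 / 553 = 0.27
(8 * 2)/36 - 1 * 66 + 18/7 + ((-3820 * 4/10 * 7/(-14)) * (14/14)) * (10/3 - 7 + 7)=2483.68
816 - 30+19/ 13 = 787.46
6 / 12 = 1 / 2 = 0.50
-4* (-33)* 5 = 660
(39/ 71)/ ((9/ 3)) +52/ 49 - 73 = -249638/ 3479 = -71.76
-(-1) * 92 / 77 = 92 / 77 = 1.19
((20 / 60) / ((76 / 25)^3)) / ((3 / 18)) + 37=8136681 / 219488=37.07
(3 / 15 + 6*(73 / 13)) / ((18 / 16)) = 17624 / 585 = 30.13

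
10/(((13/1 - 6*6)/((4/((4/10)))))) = -4.35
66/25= 2.64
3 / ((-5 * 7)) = -3 / 35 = -0.09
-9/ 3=-3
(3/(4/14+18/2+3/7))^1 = 21/68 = 0.31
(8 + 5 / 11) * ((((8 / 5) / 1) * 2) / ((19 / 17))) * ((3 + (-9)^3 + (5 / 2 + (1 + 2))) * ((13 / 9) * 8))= -57438784 / 285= -201539.59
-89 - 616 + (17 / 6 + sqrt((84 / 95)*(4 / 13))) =-4213 / 6 + 4*sqrt(25935) / 1235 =-701.65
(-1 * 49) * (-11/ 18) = 539/ 18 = 29.94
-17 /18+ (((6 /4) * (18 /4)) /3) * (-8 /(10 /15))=-27.94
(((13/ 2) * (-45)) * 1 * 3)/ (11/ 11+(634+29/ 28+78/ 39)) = -546/ 397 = -1.38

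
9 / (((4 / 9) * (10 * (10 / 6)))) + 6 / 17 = 5331 / 3400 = 1.57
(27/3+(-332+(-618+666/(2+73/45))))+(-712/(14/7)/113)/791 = -11031082207/14569429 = -757.14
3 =3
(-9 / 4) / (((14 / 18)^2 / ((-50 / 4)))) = 18225 / 392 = 46.49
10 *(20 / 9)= 200 / 9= 22.22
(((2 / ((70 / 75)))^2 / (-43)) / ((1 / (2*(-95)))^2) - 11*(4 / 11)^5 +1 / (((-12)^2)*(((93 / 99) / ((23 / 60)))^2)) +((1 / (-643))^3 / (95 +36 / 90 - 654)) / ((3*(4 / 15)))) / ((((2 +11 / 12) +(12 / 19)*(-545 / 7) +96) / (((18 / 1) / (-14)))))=99752055866273809806318458583 / 1001112393004781711668414400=99.64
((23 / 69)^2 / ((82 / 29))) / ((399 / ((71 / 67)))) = 0.00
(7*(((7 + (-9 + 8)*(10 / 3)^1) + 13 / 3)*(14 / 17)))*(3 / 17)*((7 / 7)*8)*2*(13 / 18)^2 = 529984 / 7803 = 67.92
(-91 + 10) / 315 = -9 / 35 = -0.26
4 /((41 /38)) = 152 /41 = 3.71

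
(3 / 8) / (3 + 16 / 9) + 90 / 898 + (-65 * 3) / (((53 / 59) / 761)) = -165194.26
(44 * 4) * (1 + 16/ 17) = 5808/ 17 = 341.65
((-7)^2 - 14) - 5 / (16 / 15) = 485 / 16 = 30.31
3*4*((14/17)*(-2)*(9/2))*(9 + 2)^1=-16632/17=-978.35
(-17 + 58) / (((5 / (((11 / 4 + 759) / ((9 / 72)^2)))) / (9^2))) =32381078.40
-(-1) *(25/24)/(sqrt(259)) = 25 *sqrt(259)/6216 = 0.06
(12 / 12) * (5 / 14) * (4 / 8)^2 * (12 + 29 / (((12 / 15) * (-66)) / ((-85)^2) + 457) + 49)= 2520220365 / 462248108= 5.45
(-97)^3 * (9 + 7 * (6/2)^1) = -27380190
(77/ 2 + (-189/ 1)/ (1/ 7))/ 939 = -2569/ 1878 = -1.37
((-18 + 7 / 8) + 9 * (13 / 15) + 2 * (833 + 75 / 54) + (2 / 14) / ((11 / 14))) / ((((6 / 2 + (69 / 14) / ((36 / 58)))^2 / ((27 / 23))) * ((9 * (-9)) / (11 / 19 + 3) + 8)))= -1182514344984 / 1063027816675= -1.11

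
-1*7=-7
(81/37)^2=6561/1369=4.79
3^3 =27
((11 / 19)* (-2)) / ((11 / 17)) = -1.79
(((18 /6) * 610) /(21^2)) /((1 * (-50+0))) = -61 /735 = -0.08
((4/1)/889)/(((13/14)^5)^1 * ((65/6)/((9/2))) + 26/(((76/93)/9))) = 157659264/10091597368073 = 0.00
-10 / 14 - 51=-362 / 7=-51.71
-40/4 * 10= -100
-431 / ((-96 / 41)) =17671 / 96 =184.07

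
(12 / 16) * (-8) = -6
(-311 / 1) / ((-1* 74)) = 311 / 74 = 4.20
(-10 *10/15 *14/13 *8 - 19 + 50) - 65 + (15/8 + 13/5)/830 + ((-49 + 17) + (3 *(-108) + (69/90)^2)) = -1735715893/3884400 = -446.84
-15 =-15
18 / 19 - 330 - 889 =-1218.05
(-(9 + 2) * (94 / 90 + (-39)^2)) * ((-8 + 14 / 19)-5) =175544996 / 855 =205315.78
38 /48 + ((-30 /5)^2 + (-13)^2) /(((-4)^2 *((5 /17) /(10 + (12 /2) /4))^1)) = 501.76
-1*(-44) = 44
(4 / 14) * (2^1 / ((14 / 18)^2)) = 324 / 343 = 0.94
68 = 68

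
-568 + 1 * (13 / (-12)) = -6829 / 12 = -569.08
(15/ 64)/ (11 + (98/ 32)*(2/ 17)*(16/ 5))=1275/ 66112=0.02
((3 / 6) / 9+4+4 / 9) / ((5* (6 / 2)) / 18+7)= 27 / 47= 0.57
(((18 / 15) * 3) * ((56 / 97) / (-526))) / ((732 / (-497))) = 20874 / 7780855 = 0.00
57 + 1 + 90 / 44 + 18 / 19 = 25495 / 418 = 60.99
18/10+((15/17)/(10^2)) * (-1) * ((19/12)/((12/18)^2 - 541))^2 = 231759249453/128755144000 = 1.80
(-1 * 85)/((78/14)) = -595/39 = -15.26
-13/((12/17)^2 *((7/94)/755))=-133317145/504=-264518.14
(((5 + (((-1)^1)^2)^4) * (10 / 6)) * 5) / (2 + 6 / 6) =50 / 3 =16.67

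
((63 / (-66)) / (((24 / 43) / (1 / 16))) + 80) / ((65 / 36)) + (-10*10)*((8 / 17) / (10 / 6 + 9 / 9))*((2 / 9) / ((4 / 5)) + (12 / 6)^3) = -237646639 / 2333760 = -101.83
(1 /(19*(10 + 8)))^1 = 1 /342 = 0.00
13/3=4.33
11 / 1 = 11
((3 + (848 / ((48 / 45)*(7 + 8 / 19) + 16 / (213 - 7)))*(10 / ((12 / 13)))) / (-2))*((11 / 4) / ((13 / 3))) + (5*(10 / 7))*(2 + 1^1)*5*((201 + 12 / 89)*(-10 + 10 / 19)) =-1230827224232413 / 6017978148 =-204525.04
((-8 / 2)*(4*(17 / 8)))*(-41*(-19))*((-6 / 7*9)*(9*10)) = 128721960 / 7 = 18388851.43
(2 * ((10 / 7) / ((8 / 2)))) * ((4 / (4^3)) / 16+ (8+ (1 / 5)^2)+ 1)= 57881 / 8960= 6.46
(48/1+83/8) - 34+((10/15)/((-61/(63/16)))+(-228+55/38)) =-937495/4636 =-202.22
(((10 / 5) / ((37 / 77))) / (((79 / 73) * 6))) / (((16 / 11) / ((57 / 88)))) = 106799 / 374144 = 0.29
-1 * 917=-917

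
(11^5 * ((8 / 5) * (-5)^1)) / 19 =-1288408 / 19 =-67810.95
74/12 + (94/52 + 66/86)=14660/1677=8.74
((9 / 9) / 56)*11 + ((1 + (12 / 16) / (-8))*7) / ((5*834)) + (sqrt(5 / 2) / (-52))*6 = 0.02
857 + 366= 1223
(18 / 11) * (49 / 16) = 441 / 88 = 5.01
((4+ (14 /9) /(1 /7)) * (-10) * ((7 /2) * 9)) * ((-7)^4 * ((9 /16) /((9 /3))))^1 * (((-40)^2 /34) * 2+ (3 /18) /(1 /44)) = -14565702515 /68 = -214201507.57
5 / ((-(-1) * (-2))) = -5 / 2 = -2.50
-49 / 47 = -1.04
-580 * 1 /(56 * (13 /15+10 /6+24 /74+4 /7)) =-80475 /26644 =-3.02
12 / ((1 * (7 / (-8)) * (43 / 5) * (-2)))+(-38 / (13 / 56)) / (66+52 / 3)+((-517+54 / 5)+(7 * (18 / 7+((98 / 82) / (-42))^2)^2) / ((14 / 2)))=-6278845103183317789 / 12538867967262000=-500.75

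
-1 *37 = -37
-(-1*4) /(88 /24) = 12 /11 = 1.09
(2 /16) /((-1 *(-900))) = 1 /7200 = 0.00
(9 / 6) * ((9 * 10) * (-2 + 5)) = 405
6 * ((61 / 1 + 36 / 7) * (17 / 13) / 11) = 47226 / 1001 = 47.18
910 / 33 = 27.58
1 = 1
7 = 7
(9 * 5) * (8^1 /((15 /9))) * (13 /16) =351 /2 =175.50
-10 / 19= -0.53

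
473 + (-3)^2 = 482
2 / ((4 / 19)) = 19 / 2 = 9.50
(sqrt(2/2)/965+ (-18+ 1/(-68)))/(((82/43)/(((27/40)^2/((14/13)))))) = -481701230127/120530816000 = -4.00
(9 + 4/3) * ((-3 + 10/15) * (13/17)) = -2821/153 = -18.44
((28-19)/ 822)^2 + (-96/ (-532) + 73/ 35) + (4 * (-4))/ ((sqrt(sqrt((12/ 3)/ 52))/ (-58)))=1764.38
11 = 11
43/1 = 43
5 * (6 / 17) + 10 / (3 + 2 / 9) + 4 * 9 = 20148 / 493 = 40.87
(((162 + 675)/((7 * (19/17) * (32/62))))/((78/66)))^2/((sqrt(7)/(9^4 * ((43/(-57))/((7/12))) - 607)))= -28468456142869543383 * sqrt(7)/712491410176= -105714194.01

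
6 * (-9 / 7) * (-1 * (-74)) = -3996 / 7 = -570.86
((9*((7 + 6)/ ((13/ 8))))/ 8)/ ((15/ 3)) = 9/ 5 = 1.80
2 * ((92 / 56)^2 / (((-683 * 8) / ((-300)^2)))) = -2975625 / 33467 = -88.91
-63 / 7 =-9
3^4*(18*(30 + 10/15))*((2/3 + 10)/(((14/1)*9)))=26496/7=3785.14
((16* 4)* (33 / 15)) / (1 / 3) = 2112 / 5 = 422.40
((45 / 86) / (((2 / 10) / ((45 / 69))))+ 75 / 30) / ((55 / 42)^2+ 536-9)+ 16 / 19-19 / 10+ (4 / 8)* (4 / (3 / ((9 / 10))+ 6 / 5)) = -0.61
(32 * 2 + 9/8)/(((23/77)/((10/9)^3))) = 5014625/16767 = 299.08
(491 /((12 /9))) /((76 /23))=33879 /304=111.44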